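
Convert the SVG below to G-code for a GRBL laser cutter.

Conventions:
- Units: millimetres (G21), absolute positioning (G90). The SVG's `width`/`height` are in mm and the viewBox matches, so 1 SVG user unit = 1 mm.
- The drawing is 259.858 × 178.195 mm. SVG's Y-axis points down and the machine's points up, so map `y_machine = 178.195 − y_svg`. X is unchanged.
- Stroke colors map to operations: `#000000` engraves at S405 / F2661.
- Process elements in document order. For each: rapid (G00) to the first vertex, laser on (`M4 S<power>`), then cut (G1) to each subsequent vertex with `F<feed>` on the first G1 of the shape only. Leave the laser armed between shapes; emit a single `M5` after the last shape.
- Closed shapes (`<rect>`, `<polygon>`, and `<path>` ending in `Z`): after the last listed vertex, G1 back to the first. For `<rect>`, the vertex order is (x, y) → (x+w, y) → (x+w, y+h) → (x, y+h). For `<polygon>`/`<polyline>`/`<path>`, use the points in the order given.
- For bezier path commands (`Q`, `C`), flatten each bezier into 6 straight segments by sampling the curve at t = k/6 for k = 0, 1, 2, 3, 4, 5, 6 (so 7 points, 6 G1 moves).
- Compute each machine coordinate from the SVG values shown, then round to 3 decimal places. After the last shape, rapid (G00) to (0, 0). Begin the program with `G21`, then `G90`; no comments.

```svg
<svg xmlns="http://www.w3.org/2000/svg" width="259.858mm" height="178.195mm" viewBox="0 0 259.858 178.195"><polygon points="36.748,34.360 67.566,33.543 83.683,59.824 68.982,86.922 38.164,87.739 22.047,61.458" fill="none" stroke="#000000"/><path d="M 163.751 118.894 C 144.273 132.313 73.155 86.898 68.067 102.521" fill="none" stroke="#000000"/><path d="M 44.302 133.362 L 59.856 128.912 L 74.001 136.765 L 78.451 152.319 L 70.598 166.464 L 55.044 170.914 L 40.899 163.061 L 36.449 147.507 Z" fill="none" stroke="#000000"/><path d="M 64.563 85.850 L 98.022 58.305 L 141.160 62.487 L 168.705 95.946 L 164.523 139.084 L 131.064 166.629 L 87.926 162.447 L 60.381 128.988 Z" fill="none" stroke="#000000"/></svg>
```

G21
G90
G00 X36.748 Y143.835
M4 S405
G1 X67.566 Y144.652 F2661
G1 X83.683 Y118.371
G1 X68.982 Y91.273
G1 X38.164 Y90.456
G1 X22.047 Y116.737
G1 X36.748 Y143.835
G00 X163.751 Y59.301
M4 S405
G1 X150.253 Y56.939 F2661
G1 X131.418 Y61.054
G1 X110.513 Y68.314
G1 X90.807 Y75.391
G1 X75.569 Y78.954
G1 X68.067 Y75.674
G00 X44.302 Y44.833
M4 S405
G1 X59.856 Y49.283 F2661
G1 X74.001 Y41.430
G1 X78.451 Y25.876
G1 X70.598 Y11.731
G1 X55.044 Y7.281
G1 X40.899 Y15.134
G1 X36.449 Y30.688
G1 X44.302 Y44.833
G00 X64.563 Y92.345
M4 S405
G1 X98.022 Y119.890 F2661
G1 X141.160 Y115.708
G1 X168.705 Y82.249
G1 X164.523 Y39.111
G1 X131.064 Y11.566
G1 X87.926 Y15.748
G1 X60.381 Y49.207
G1 X64.563 Y92.345
M5
G00 X0.000 Y0.000

viewBox `0 0 259.858 178.195` with mm width/height → 1 unit = 1 mm. Flip: y_m = 178.195 − y_svg.

**Shape 1** — `<polygon>` regular polygon, stroke `#000000` → engrave (S405, F2661). Machine vertices: (36.748,143.835) → (67.566,144.652) → (83.683,118.371) → (68.982,91.273) → (38.164,90.456) → (22.047,116.737) → (36.748,143.835). Closed: final G1 returns to the first vertex.

**Shape 2** — `<path>` cubic bezier, stroke `#000000` → engrave (S405, F2661). Control points (SVG): P0=(163.751,118.894), P1=(144.273,132.313), P2=(73.155,86.898), P3=(68.067,102.521); sampled at t=k/6. Machine vertices: (163.751,59.301) → (150.253,56.939) → (131.418,61.054) → (110.513,68.314) → (90.807,75.391) → (75.569,78.954) → (68.067,75.674). Open path.

**Shape 3** — `<path>` regular polygon, stroke `#000000` → engrave (S405, F2661). Machine vertices: (44.302,44.833) → (59.856,49.283) → (74.001,41.430) → (78.451,25.876) → (70.598,11.731) → (55.044,7.281) → (40.899,15.134) → (36.449,30.688) → (44.302,44.833). Closed: final G1 returns to the first vertex.

**Shape 4** — `<path>` regular polygon, stroke `#000000` → engrave (S405, F2661). Machine vertices: (64.563,92.345) → (98.022,119.890) → (141.160,115.708) → (168.705,82.249) → (164.523,39.111) → (131.064,11.566) → (87.926,15.748) → (60.381,49.207) → (64.563,92.345). Closed: final G1 returns to the first vertex.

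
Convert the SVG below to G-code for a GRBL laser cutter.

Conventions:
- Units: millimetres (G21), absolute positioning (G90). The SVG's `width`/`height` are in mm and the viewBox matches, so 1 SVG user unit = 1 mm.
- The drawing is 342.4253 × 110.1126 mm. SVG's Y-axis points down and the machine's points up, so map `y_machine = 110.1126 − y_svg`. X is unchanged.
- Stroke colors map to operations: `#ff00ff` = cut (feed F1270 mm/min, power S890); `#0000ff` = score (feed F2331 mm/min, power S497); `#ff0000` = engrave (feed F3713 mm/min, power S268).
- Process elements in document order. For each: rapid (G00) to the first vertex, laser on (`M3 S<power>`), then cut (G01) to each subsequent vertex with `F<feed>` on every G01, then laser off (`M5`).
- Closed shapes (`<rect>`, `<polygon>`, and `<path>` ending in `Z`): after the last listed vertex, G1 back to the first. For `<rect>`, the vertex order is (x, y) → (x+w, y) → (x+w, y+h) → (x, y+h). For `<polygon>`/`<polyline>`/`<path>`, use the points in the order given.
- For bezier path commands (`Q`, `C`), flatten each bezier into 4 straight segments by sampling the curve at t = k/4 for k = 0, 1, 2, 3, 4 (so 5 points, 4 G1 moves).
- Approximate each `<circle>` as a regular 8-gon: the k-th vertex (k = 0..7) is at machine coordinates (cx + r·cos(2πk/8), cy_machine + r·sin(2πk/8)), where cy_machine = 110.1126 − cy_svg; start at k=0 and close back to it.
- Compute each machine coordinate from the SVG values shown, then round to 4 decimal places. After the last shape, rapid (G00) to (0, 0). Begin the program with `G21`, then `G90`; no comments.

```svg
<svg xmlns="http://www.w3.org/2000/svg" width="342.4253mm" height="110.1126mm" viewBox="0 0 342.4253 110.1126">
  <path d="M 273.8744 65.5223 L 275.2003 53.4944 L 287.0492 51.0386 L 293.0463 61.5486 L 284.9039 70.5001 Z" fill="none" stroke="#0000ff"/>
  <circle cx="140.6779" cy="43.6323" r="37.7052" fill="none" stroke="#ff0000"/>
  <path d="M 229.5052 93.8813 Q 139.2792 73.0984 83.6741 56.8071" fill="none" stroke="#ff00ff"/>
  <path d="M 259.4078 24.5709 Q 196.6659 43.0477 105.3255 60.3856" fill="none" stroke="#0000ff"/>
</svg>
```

viewBox `0 0 342.4253 110.1126` with mm width/height → 1 unit = 1 mm. Flip: y_m = 110.1126 − y_svg.

**Shape 1** — `<path>` regular polygon, stroke `#0000ff` → score (S497, F2331). Machine vertices: (273.8744,44.5903) → (275.2003,56.6182) → (287.0492,59.0740) → (293.0463,48.5640) → (284.9039,39.6125) → (273.8744,44.5903). Closed: final G1 returns to the first vertex.

**Shape 2** — `<circle>` circle, stroke `#ff0000` → engrave (S268, F3713). Machine vertices: (178.3831,66.4803) → (167.3395,93.1419) → (140.6779,104.1855) → (114.0163,93.1419) → (102.9727,66.4803) → (114.0163,39.8187) → (140.6779,28.7751) → (167.3395,39.8187) → (178.3831,66.4803). Closed: final G1 returns to the first vertex.

**Shape 3** — `<path>` quadratic bezier, stroke `#ff00ff` → cut (S890, F1270). Control points (SVG): P0=(229.5052,93.8813), P1=(139.2792,73.0984), P2=(83.6741,56.8071); sampled at t=k/4. Machine vertices: (229.5052,16.2313) → (186.5560,26.3420) → (147.9344,35.8913) → (113.6405,44.8791) → (83.6741,53.3055). Open path.

**Shape 4** — `<path>` quadratic bezier, stroke `#0000ff` → score (S497, F2331). Control points (SVG): P0=(259.4078,24.5709), P1=(196.6659,43.0477), P2=(105.3255,60.3856); sampled at t=k/4. Machine vertices: (259.4078,85.5417) → (226.2494,76.3745) → (189.5163,67.3496) → (149.2083,58.4671) → (105.3255,49.7270). Open path.

G21
G90
G00 X273.8744 Y44.5903
M3 S497
G01 X275.2003 Y56.6182 F2331
G01 X287.0492 Y59.0740 F2331
G01 X293.0463 Y48.5640 F2331
G01 X284.9039 Y39.6125 F2331
G01 X273.8744 Y44.5903 F2331
M5
G00 X178.3831 Y66.4803
M3 S268
G01 X167.3395 Y93.1419 F3713
G01 X140.6779 Y104.1855 F3713
G01 X114.0163 Y93.1419 F3713
G01 X102.9727 Y66.4803 F3713
G01 X114.0163 Y39.8187 F3713
G01 X140.6779 Y28.7751 F3713
G01 X167.3395 Y39.8187 F3713
G01 X178.3831 Y66.4803 F3713
M5
G00 X229.5052 Y16.2313
M3 S890
G01 X186.5560 Y26.3420 F1270
G01 X147.9344 Y35.8913 F1270
G01 X113.6405 Y44.8791 F1270
G01 X83.6741 Y53.3055 F1270
M5
G00 X259.4078 Y85.5417
M3 S497
G01 X226.2494 Y76.3745 F2331
G01 X189.5163 Y67.3496 F2331
G01 X149.2083 Y58.4671 F2331
G01 X105.3255 Y49.7270 F2331
M5
G00 X0.0000 Y0.0000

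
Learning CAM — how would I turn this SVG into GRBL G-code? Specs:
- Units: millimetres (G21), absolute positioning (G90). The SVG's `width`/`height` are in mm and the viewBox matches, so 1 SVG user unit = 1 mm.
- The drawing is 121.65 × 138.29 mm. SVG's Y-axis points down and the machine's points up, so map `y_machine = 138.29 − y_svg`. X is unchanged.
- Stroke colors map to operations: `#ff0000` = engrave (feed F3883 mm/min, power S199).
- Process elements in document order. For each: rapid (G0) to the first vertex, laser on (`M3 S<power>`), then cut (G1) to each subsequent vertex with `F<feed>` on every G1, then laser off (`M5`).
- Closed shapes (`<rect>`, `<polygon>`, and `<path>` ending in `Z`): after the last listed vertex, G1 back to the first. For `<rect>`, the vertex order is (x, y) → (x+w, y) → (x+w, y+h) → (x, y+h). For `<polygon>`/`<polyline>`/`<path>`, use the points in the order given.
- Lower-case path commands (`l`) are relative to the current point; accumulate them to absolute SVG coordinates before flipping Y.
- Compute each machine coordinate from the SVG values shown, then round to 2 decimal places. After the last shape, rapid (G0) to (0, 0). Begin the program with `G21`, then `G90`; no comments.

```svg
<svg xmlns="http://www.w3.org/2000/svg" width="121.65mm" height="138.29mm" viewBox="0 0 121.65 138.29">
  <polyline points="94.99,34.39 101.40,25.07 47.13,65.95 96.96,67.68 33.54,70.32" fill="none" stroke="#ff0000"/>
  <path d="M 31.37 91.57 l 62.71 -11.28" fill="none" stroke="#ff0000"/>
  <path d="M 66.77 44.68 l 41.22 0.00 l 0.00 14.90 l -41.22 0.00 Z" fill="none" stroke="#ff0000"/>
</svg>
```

viewBox `0 0 121.65 138.29` with mm width/height → 1 unit = 1 mm. Flip: y_m = 138.29 − y_svg.

**Shape 1** — `<polyline>` open polyline, stroke `#ff0000` → engrave (S199, F3883). Machine vertices: (94.99,103.90) → (101.40,113.22) → (47.13,72.34) → (96.96,70.61) → (33.54,67.97). Open path.

**Shape 2** — `<path>` line segment, stroke `#ff0000` → engrave (S199, F3883). Machine vertices: (31.37,46.72) → (94.08,58.00). Open path.

**Shape 3** — `<path>` rectangle, stroke `#ff0000` → engrave (S199, F3883). Machine vertices: (66.77,93.61) → (107.99,93.61) → (107.99,78.71) → (66.77,78.71) → (66.77,93.61). Closed: final G1 returns to the first vertex.

G21
G90
G0 X94.99 Y103.90
M3 S199
G1 X101.40 Y113.22 F3883
G1 X47.13 Y72.34 F3883
G1 X96.96 Y70.61 F3883
G1 X33.54 Y67.97 F3883
M5
G0 X31.37 Y46.72
M3 S199
G1 X94.08 Y58.00 F3883
M5
G0 X66.77 Y93.61
M3 S199
G1 X107.99 Y93.61 F3883
G1 X107.99 Y78.71 F3883
G1 X66.77 Y78.71 F3883
G1 X66.77 Y93.61 F3883
M5
G0 X0.00 Y0.00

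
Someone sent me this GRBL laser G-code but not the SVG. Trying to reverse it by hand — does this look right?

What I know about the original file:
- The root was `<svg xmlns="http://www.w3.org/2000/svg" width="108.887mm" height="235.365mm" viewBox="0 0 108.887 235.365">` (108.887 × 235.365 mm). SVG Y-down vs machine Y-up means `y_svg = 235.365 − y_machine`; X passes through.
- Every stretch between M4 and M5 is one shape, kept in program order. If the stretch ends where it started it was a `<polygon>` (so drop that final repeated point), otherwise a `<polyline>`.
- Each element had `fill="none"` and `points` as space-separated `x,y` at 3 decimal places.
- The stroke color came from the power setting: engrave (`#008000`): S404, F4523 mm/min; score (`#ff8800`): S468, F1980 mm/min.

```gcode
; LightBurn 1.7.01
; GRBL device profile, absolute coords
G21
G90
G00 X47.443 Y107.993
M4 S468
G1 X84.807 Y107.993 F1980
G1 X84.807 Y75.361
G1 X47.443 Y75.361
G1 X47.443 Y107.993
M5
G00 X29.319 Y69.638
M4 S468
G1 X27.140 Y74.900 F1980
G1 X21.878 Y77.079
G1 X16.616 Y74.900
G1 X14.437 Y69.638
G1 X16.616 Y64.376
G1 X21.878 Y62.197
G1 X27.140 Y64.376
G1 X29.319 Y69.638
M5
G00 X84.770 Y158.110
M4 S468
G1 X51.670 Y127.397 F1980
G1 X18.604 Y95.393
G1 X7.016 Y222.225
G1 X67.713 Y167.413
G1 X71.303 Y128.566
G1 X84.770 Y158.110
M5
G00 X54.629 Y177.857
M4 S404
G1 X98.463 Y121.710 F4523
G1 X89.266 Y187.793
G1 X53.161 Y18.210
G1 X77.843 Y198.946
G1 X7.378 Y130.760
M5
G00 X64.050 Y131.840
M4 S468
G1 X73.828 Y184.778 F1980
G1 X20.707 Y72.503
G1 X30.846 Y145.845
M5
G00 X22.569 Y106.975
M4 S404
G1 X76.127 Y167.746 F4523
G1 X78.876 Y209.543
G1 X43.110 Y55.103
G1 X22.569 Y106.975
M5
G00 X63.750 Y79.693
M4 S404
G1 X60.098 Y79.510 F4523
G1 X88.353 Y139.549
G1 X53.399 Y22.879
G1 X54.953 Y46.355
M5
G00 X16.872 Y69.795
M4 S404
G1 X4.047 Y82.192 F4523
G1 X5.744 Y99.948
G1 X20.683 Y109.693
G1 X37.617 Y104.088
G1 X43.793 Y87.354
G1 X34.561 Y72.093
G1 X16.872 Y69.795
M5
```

Machine Y-up, SVG Y-down with viewBox height 235.365, so y_svg = 235.365 − y_machine; X carries over.

Run 1: S468 ⇒ score layer `#ff8800`. The run returns to its start, so emit a `<polygon>` with points (Y-flipped): 47.443,127.372 84.807,127.372 84.807,160.004 47.443,160.004.

Run 2: S468 ⇒ score layer `#ff8800`. The run returns to its start, so emit a `<polygon>` with points (Y-flipped): 29.319,165.727 27.140,160.465 21.878,158.286 16.616,160.465 14.437,165.727 16.616,170.989 21.878,173.168 27.140,170.989.

Run 3: power S468 maps to stroke `#ff8800` (score). The run returns to its start, so emit a `<polygon>` with points (Y-flipped): 84.770,77.255 51.670,107.968 18.604,139.972 7.016,13.140 67.713,67.952 71.303,106.799.

Run 4: the run's S404 means `#008000` (engrave). The run is open, so emit a `<polyline>` with points (Y-flipped): 54.629,57.508 98.463,113.655 89.266,47.572 53.161,217.155 77.843,36.419 7.378,104.605.

Run 5: S468 ⇒ score layer `#ff8800`. The run is open, so emit a `<polyline>` with points (Y-flipped): 64.050,103.525 73.828,50.587 20.707,162.862 30.846,89.520.

Run 6: power S404 maps to stroke `#008000` (engrave). The run returns to its start, so emit a `<polygon>` with points (Y-flipped): 22.569,128.390 76.127,67.619 78.876,25.822 43.110,180.262.

Run 7: the run's S404 means `#008000` (engrave). The run is open, so emit a `<polyline>` with points (Y-flipped): 63.750,155.672 60.098,155.855 88.353,95.816 53.399,212.486 54.953,189.010.

Run 8: S404 ⇒ engrave layer `#008000`. The run returns to its start, so emit a `<polygon>` with points (Y-flipped): 16.872,165.570 4.047,153.173 5.744,135.417 20.683,125.672 37.617,131.277 43.793,148.011 34.561,163.272.

<svg xmlns="http://www.w3.org/2000/svg" width="108.887mm" height="235.365mm" viewBox="0 0 108.887 235.365">
  <polygon points="47.443,127.372 84.807,127.372 84.807,160.004 47.443,160.004" fill="none" stroke="#ff8800"/>
  <polygon points="29.319,165.727 27.140,160.465 21.878,158.286 16.616,160.465 14.437,165.727 16.616,170.989 21.878,173.168 27.140,170.989" fill="none" stroke="#ff8800"/>
  <polygon points="84.770,77.255 51.670,107.968 18.604,139.972 7.016,13.140 67.713,67.952 71.303,106.799" fill="none" stroke="#ff8800"/>
  <polyline points="54.629,57.508 98.463,113.655 89.266,47.572 53.161,217.155 77.843,36.419 7.378,104.605" fill="none" stroke="#008000"/>
  <polyline points="64.050,103.525 73.828,50.587 20.707,162.862 30.846,89.520" fill="none" stroke="#ff8800"/>
  <polygon points="22.569,128.390 76.127,67.619 78.876,25.822 43.110,180.262" fill="none" stroke="#008000"/>
  <polyline points="63.750,155.672 60.098,155.855 88.353,95.816 53.399,212.486 54.953,189.010" fill="none" stroke="#008000"/>
  <polygon points="16.872,165.570 4.047,153.173 5.744,135.417 20.683,125.672 37.617,131.277 43.793,148.011 34.561,163.272" fill="none" stroke="#008000"/>
</svg>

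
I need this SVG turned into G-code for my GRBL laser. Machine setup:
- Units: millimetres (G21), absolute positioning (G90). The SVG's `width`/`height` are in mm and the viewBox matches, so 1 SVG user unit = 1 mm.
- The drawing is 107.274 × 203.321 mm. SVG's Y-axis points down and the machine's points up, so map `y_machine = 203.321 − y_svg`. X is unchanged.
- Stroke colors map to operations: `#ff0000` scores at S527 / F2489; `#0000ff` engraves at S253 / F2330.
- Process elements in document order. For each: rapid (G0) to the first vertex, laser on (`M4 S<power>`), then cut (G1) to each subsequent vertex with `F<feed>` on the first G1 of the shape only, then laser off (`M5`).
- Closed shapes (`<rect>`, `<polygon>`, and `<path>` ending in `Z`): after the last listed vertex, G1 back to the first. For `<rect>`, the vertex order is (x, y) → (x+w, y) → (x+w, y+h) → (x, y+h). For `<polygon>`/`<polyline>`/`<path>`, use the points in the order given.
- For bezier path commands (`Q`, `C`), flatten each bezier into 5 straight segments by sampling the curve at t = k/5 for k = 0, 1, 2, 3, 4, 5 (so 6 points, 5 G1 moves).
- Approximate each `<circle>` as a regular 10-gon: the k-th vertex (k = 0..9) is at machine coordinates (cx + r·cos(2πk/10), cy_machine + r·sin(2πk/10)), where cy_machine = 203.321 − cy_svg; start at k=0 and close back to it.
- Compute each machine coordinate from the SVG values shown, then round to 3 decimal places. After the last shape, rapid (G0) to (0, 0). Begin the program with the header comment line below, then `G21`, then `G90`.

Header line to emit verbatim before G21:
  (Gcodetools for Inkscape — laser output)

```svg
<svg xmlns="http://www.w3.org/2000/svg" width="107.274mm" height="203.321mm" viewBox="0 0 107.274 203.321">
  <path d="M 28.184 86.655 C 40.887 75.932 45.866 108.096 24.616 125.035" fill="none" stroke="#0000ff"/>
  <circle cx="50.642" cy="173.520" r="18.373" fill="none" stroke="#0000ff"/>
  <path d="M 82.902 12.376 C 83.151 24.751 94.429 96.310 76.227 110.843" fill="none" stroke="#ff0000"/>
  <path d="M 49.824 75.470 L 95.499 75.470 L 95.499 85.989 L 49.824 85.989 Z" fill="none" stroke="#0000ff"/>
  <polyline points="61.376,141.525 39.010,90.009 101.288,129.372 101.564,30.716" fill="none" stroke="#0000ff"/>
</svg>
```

(Gcodetools for Inkscape — laser output)
G21
G90
G0 X28.184 Y116.666
M4 S253
G1 X34.731 Y118.418 F2330
G1 X38.536 Y112.667
G1 X38.710 Y102.202
G1 X34.367 Y89.812
G1 X24.616 Y78.286
M5
G0 X69.015 Y29.801
M4 S253
G1 X65.506 Y40.600 F2330
G1 X56.320 Y47.275
G1 X44.964 Y47.275
G1 X35.778 Y40.600
G1 X32.269 Y29.801
G1 X35.778 Y19.002
G1 X44.964 Y12.327
G1 X56.320 Y12.327
G1 X65.506 Y19.002
G1 X69.015 Y29.801
M5
G0 X82.902 Y190.945
M4 S527
G1 X84.051 Y177.348 F2489
G1 X85.902 Y155.124
G1 X86.512 Y129.853
G1 X83.935 Y107.111
G1 X76.227 Y92.478
M5
G0 X49.824 Y127.851
M4 S253
G1 X95.499 Y127.851 F2330
G1 X95.499 Y117.332
G1 X49.824 Y117.332
G1 X49.824 Y127.851
M5
G0 X61.376 Y61.796
M4 S253
G1 X39.010 Y113.312 F2330
G1 X101.288 Y73.949
G1 X101.564 Y172.605
M5
G0 X0.000 Y0.000

viewBox `0 0 107.274 203.321` with mm width/height → 1 unit = 1 mm. Flip: y_m = 203.321 − y_svg.

**Shape 1** — `<path>` cubic bezier, stroke `#0000ff` → engrave (S253, F2330). Control points (SVG): P0=(28.184,86.655), P1=(40.887,75.932), P2=(45.866,108.096), P3=(24.616,125.035); sampled at t=k/5. Machine vertices: (28.184,116.666) → (34.731,118.418) → (38.536,112.667) → (38.710,102.202) → (34.367,89.812) → (24.616,78.286). Open path.

**Shape 2** — `<circle>` circle, stroke `#0000ff` → engrave (S253, F2330). Machine vertices: (69.015,29.801) → (65.506,40.600) → (56.320,47.275) → (44.964,47.275) → (35.778,40.600) → (32.269,29.801) → (35.778,19.002) → (44.964,12.327) → (56.320,12.327) → (65.506,19.002) → (69.015,29.801). Closed: final G1 returns to the first vertex.

**Shape 3** — `<path>` cubic bezier, stroke `#ff0000` → score (S527, F2489). Control points (SVG): P0=(82.902,12.376), P1=(83.151,24.751), P2=(94.429,96.310), P3=(76.227,110.843); sampled at t=k/5. Machine vertices: (82.902,190.945) → (84.051,177.348) → (85.902,155.124) → (86.512,129.853) → (83.935,107.111) → (76.227,92.478). Open path.

**Shape 4** — `<path>` rectangle, stroke `#0000ff` → engrave (S253, F2330). Machine vertices: (49.824,127.851) → (95.499,127.851) → (95.499,117.332) → (49.824,117.332) → (49.824,127.851). Closed: final G1 returns to the first vertex.

**Shape 5** — `<polyline>` open polyline, stroke `#0000ff` → engrave (S253, F2330). Machine vertices: (61.376,61.796) → (39.010,113.312) → (101.288,73.949) → (101.564,172.605). Open path.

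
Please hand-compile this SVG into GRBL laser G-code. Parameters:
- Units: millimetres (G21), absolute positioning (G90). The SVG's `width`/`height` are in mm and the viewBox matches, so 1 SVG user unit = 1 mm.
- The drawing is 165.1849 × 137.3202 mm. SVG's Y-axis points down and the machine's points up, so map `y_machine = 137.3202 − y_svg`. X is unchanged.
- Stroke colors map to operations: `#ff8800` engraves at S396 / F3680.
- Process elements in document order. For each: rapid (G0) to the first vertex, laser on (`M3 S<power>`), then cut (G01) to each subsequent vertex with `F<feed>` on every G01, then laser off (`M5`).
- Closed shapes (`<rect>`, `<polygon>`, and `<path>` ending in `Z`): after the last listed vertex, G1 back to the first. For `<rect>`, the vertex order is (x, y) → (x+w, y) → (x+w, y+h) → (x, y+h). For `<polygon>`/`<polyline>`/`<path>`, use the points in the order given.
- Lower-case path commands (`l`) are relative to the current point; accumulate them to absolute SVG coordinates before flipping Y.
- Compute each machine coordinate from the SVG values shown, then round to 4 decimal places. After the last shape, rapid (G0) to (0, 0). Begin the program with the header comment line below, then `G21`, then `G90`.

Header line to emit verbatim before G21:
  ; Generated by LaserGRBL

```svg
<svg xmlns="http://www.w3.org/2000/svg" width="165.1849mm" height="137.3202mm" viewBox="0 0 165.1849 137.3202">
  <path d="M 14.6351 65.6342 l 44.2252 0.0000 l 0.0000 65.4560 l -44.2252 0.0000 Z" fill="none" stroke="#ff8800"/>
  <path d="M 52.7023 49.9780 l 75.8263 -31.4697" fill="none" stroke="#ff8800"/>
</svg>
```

viewBox `0 0 165.1849 137.3202` with mm width/height → 1 unit = 1 mm. Flip: y_m = 137.3202 − y_svg.

**Shape 1** — `<path>` rectangle, stroke `#ff8800` → engrave (S396, F3680). Machine vertices: (14.6351,71.6860) → (58.8603,71.6860) → (58.8603,6.2300) → (14.6351,6.2300) → (14.6351,71.6860). Closed: final G1 returns to the first vertex.

**Shape 2** — `<path>` line segment, stroke `#ff8800` → engrave (S396, F3680). Machine vertices: (52.7023,87.3422) → (128.5286,118.8119). Open path.

; Generated by LaserGRBL
G21
G90
G0 X14.6351 Y71.6860
M3 S396
G01 X58.8603 Y71.6860 F3680
G01 X58.8603 Y6.2300 F3680
G01 X14.6351 Y6.2300 F3680
G01 X14.6351 Y71.6860 F3680
M5
G0 X52.7023 Y87.3422
M3 S396
G01 X128.5286 Y118.8119 F3680
M5
G0 X0.0000 Y0.0000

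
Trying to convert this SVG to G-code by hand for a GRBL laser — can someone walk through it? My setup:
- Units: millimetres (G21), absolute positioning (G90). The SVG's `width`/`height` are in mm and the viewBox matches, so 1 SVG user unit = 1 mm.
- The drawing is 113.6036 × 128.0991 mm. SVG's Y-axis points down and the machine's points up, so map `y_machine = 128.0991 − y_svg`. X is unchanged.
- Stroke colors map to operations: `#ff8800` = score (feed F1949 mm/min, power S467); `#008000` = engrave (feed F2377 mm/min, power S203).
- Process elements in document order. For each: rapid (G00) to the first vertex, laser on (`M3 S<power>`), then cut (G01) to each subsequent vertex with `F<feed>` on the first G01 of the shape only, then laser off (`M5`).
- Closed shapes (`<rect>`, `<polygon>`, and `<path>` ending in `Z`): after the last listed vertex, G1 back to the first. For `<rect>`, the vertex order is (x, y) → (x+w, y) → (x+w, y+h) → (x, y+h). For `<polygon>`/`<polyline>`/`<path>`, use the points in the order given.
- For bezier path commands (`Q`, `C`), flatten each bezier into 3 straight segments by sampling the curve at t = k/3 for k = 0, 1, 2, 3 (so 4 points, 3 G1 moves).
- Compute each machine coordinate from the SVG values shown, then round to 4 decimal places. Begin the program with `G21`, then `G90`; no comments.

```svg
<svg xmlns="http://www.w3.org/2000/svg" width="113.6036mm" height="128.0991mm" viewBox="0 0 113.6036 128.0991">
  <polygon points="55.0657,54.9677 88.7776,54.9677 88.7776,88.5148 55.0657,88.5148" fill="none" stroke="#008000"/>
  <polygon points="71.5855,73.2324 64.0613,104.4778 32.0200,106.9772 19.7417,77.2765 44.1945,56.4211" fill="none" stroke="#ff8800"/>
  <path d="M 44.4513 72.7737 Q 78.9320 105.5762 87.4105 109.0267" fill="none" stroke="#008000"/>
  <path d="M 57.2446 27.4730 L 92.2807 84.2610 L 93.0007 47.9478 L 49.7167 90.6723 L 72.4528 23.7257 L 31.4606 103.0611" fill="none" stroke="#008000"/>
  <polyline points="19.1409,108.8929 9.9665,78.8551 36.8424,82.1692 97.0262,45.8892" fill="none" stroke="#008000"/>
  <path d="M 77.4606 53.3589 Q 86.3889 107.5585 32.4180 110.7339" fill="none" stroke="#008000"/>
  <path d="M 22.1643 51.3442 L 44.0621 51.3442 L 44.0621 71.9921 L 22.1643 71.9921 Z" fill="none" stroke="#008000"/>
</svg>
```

G21
G90
G00 X55.0657 Y73.1314
M3 S203
G01 X88.7776 Y73.1314 F2377
G01 X88.7776 Y39.5843
G01 X55.0657 Y39.5843
G01 X55.0657 Y73.1314
M5
G00 X71.5855 Y54.8667
M3 S467
G01 X64.0613 Y23.6213 F1949
G01 X32.0200 Y21.1219
G01 X19.7417 Y50.8226
G01 X44.1945 Y71.6780
G01 X71.5855 Y54.8667
M5
G00 X44.4513 Y55.3254
M3 S203
G01 X64.5493 Y36.7184 F2377
G01 X78.8690 Y24.6341
G01 X87.4105 Y19.0724
M5
G00 X57.2446 Y100.6261
M3 S203
G01 X92.2807 Y43.8381 F2377
G01 X93.0007 Y80.1513
G01 X49.7167 Y37.4268
G01 X72.4528 Y104.3734
G01 X31.4606 Y25.0380
M5
G00 X19.1409 Y19.2062
M3 S203
G01 X9.9665 Y49.2440 F2377
G01 X36.8424 Y45.9299
G01 X97.0262 Y82.2099
M5
G00 X77.4606 Y74.7402
M3 S203
G01 X76.4240 Y44.2765 F2377
G01 X61.4098 Y25.1515
G01 X32.4180 Y17.3652
M5
G00 X22.1643 Y76.7549
M3 S203
G01 X44.0621 Y76.7549 F2377
G01 X44.0621 Y56.1070
G01 X22.1643 Y56.1070
G01 X22.1643 Y76.7549
M5

Since the viewBox matches the mm dimensions, user units are millimetres directly. The only transform is the Y-flip y_m = 128.0991 − y_svg.

Shape 1 is a rectangle drawn with `<polygon>`. Its stroke #008000 means engrave at S203, F2377. After flipping Y the toolpath is (55.0657,73.1314) → (88.7776,73.1314) → (88.7776,39.5843) → (55.0657,39.5843) → (55.0657,73.1314), returning to the start.

Shape 2 is a regular polygon drawn with `<polygon>`. Its stroke #ff8800 means score at S467, F1949. After flipping Y the toolpath is (71.5855,54.8667) → (64.0613,23.6213) → (32.0200,21.1219) → (19.7417,50.8226) → (44.1945,71.6780) → (71.5855,54.8667), returning to the start.

Shape 3 is a quadratic bezier drawn with `<path>`. Its stroke #008000 means engrave at S203, F2377. After flipping Y the toolpath is (44.4513,55.3254) → (64.5493,36.7184) → (78.8690,24.6341) → (87.4105,19.0724).

Shape 4 is a open polyline drawn with `<path>`. Its stroke #008000 means engrave at S203, F2377. After flipping Y the toolpath is (57.2446,100.6261) → (92.2807,43.8381) → (93.0007,80.1513) → (49.7167,37.4268) → (72.4528,104.3734) → (31.4606,25.0380).

Shape 5 is a open polyline drawn with `<polyline>`. Its stroke #008000 means engrave at S203, F2377. After flipping Y the toolpath is (19.1409,19.2062) → (9.9665,49.2440) → (36.8424,45.9299) → (97.0262,82.2099).

Shape 6 is a quadratic bezier drawn with `<path>`. Its stroke #008000 means engrave at S203, F2377. After flipping Y the toolpath is (77.4606,74.7402) → (76.4240,44.2765) → (61.4098,25.1515) → (32.4180,17.3652).

Shape 7 is a rectangle drawn with `<path>`. Its stroke #008000 means engrave at S203, F2377. After flipping Y the toolpath is (22.1643,76.7549) → (44.0621,76.7549) → (44.0621,56.1070) → (22.1643,56.1070) → (22.1643,76.7549), returning to the start.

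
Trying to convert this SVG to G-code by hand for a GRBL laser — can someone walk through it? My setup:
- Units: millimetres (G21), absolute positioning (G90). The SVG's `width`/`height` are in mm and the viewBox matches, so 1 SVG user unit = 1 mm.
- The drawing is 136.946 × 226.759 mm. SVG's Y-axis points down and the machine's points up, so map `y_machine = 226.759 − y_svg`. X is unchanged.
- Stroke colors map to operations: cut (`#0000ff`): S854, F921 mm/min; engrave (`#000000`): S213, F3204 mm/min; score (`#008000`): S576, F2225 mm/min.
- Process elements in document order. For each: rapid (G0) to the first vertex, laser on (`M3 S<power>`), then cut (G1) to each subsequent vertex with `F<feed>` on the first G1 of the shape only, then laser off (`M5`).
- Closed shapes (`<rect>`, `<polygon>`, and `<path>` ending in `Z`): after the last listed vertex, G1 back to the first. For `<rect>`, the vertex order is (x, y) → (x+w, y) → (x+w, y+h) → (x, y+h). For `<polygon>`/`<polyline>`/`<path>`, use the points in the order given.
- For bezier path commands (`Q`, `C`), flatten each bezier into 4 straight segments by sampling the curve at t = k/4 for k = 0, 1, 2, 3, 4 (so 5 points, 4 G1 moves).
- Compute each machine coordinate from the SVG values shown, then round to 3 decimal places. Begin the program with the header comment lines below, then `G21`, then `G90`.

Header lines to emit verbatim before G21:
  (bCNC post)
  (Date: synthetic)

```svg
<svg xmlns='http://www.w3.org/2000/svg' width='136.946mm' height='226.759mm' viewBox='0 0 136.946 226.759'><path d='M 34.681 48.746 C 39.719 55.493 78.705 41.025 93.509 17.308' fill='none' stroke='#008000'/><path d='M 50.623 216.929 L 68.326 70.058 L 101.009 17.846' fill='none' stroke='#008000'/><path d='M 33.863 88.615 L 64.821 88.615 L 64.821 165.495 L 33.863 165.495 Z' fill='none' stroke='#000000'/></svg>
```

(bCNC post)
(Date: synthetic)
G21
G90
G0 X34.681 Y178.013
M3 S576
G1 X43.916 Y176.744 F2225
G1 X60.433 Y182.308
G1 X78.780 Y193.584
G1 X93.509 Y209.451
M5
G0 X50.623 Y9.830
M3 S576
G1 X68.326 Y156.701 F2225
G1 X101.009 Y208.913
M5
G0 X33.863 Y138.144
M3 S213
G1 X64.821 Y138.144 F3204
G1 X64.821 Y61.264
G1 X33.863 Y61.264
G1 X33.863 Y138.144
M5

viewBox `0 0 136.946 226.759` with mm width/height → 1 unit = 1 mm. Flip: y_m = 226.759 − y_svg.

**Shape 1** — `<path>` cubic bezier, stroke `#008000` → score (S576, F2225). Control points (SVG): P0=(34.681,48.746), P1=(39.719,55.493), P2=(78.705,41.025), P3=(93.509,17.308); sampled at t=k/4. Machine vertices: (34.681,178.013) → (43.916,176.744) → (60.433,182.308) → (78.780,193.584) → (93.509,209.451). Open path.

**Shape 2** — `<path>` open polyline, stroke `#008000` → score (S576, F2225). Machine vertices: (50.623,9.830) → (68.326,156.701) → (101.009,208.913). Open path.

**Shape 3** — `<path>` rectangle, stroke `#000000` → engrave (S213, F3204). Machine vertices: (33.863,138.144) → (64.821,138.144) → (64.821,61.264) → (33.863,61.264) → (33.863,138.144). Closed: final G1 returns to the first vertex.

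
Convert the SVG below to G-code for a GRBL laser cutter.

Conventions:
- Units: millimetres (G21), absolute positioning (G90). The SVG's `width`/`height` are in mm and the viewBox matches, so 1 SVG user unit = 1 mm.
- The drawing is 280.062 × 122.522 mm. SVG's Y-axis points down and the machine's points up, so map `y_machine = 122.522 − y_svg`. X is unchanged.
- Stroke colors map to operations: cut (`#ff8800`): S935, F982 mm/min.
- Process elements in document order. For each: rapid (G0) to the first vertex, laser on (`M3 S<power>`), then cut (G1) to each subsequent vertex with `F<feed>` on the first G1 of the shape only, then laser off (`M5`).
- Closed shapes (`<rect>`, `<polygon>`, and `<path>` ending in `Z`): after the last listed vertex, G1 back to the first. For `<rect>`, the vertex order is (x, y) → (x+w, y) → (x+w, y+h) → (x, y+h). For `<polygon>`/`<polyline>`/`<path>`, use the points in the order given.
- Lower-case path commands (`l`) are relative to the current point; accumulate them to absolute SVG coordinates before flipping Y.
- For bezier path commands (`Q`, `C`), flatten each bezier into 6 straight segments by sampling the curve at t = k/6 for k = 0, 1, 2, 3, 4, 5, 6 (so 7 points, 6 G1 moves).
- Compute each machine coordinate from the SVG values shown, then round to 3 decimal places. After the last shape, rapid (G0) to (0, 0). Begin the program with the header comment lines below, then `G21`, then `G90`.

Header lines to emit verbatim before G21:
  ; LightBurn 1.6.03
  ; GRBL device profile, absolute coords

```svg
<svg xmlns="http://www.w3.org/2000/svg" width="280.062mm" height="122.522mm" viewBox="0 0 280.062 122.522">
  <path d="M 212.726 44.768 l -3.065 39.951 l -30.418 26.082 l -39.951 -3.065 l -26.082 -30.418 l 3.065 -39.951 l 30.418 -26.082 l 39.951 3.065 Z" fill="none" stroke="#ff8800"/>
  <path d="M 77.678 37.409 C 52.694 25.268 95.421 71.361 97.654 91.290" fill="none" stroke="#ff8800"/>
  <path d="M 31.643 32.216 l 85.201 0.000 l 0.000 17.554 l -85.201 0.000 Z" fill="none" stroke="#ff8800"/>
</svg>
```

; LightBurn 1.6.03
; GRBL device profile, absolute coords
G21
G90
G0 X212.726 Y77.754
M3 S935
G1 X209.661 Y37.803 F982
G1 X179.243 Y11.721
G1 X139.292 Y14.786
G1 X113.210 Y45.204
G1 X116.275 Y85.155
G1 X146.693 Y111.237
G1 X186.644 Y108.172
G1 X212.726 Y77.754
M5
G0 X77.678 Y85.113
M3 S935
G1 X70.328 Y86.721 F982
G1 X71.257 Y80.969
G1 X77.460 Y70.199
G1 X85.931 Y56.756
G1 X93.664 Y42.986
G1 X97.654 Y31.232
M5
G0 X31.643 Y90.306
M3 S935
G1 X116.844 Y90.306 F982
G1 X116.844 Y72.752
G1 X31.643 Y72.752
G1 X31.643 Y90.306
M5
G0 X0.000 Y0.000

viewBox `0 0 280.062 122.522` with mm width/height → 1 unit = 1 mm. Flip: y_m = 122.522 − y_svg.

**Shape 1** — `<path>` regular polygon, stroke `#ff8800` → cut (S935, F982). Machine vertices: (212.726,77.754) → (209.661,37.803) → (179.243,11.721) → (139.292,14.786) → (113.210,45.204) → (116.275,85.155) → (146.693,111.237) → (186.644,108.172) → (212.726,77.754). Closed: final G1 returns to the first vertex.

**Shape 2** — `<path>` cubic bezier, stroke `#ff8800` → cut (S935, F982). Control points (SVG): P0=(77.678,37.409), P1=(52.694,25.268), P2=(95.421,71.361), P3=(97.654,91.290); sampled at t=k/6. Machine vertices: (77.678,85.113) → (70.328,86.721) → (71.257,80.969) → (77.460,70.199) → (85.931,56.756) → (93.664,42.986) → (97.654,31.232). Open path.

**Shape 3** — `<path>` rectangle, stroke `#ff8800` → cut (S935, F982). Machine vertices: (31.643,90.306) → (116.844,90.306) → (116.844,72.752) → (31.643,72.752) → (31.643,90.306). Closed: final G1 returns to the first vertex.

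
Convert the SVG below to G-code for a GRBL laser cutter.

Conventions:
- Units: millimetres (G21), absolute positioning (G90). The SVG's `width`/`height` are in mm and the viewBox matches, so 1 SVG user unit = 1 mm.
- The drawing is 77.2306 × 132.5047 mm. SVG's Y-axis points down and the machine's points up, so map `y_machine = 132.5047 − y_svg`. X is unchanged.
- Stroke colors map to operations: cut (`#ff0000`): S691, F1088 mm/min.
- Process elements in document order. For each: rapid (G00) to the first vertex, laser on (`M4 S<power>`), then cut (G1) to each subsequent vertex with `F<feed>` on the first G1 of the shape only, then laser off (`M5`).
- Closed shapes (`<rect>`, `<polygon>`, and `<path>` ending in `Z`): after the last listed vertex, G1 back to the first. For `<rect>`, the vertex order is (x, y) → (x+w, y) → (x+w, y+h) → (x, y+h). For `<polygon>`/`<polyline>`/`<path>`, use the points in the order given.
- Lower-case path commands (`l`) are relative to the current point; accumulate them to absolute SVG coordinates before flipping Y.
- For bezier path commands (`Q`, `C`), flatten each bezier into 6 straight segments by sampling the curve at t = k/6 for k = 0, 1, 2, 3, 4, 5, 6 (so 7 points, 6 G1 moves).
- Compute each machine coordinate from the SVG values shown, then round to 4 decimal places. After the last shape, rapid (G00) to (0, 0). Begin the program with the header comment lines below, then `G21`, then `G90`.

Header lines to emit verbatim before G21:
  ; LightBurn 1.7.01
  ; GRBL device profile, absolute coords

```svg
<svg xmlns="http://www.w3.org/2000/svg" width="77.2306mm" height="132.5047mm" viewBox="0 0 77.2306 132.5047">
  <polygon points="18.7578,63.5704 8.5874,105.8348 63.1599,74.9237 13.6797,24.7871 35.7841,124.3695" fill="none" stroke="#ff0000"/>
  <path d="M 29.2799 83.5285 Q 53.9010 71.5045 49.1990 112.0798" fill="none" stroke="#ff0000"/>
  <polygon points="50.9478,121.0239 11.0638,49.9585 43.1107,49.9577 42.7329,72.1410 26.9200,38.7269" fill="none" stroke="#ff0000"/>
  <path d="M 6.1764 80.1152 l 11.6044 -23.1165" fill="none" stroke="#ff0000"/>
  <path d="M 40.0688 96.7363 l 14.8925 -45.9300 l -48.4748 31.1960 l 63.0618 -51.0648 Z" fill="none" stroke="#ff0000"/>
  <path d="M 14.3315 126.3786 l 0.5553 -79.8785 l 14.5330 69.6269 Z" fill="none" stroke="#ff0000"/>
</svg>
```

; LightBurn 1.7.01
; GRBL device profile, absolute coords
G21
G90
G00 X18.7578 Y68.9343
M4 S691
G1 X8.5874 Y26.6699 F1088
G1 X63.1599 Y57.5810
G1 X13.6797 Y107.7176
G1 X35.7841 Y8.1352
G1 X18.7578 Y68.9343
M5
G00 X29.2799 Y48.9762
M4 S691
G1 X36.6724 Y51.5231 F1088
G1 X42.4358 Y51.1478
G1 X46.5702 Y47.8504
G1 X49.0755 Y41.6307
G1 X49.9518 Y32.4889
G1 X49.1990 Y20.4249
M5
G00 X50.9478 Y11.4808
M4 S691
G1 X11.0638 Y82.5462 F1088
G1 X43.1107 Y82.5470
G1 X42.7329 Y60.3637
G1 X26.9200 Y93.7778
G1 X50.9478 Y11.4808
M5
G00 X6.1764 Y52.3895
M4 S691
G1 X17.7808 Y75.5060 F1088
M5
G00 X40.0688 Y35.7684
M4 S691
G1 X54.9613 Y81.6984 F1088
G1 X6.4865 Y50.5024
G1 X69.5483 Y101.5672
G1 X40.0688 Y35.7684
M5
G00 X14.3315 Y6.1261
M4 S691
G1 X14.8868 Y86.0046 F1088
G1 X29.4198 Y16.3777
G1 X14.3315 Y6.1261
M5
G00 X0.0000 Y0.0000

1 u = 1 mm; y_m = 132.5047 − y.

[1] `<polygon>` closed polygon, #ff0000→cut S691 F1088: (18.7578,68.9343) → (8.5874,26.6699) → (63.1599,57.5810) → (13.6797,107.7176) → (35.7841,8.1352) → (18.7578,68.9343) (closed)

[2] `<path>` quadratic bezier, #ff0000→cut S691 F1088: (29.2799,48.9762) → (36.6724,51.5231) → (42.4358,51.1478) → (46.5702,47.8504) → (49.0755,41.6307) → (49.9518,32.4889) → (49.1990,20.4249)

[3] `<polygon>` closed polygon, #ff0000→cut S691 F1088: (50.9478,11.4808) → (11.0638,82.5462) → (43.1107,82.5470) → (42.7329,60.3637) → (26.9200,93.7778) → (50.9478,11.4808) (closed)

[4] `<path>` line segment, #ff0000→cut S691 F1088: (6.1764,52.3895) → (17.7808,75.5060)

[5] `<path>` closed polygon, #ff0000→cut S691 F1088: (40.0688,35.7684) → (54.9613,81.6984) → (6.4865,50.5024) → (69.5483,101.5672) → (40.0688,35.7684) (closed)

[6] `<path>` closed polygon, #ff0000→cut S691 F1088: (14.3315,6.1261) → (14.8868,86.0046) → (29.4198,16.3777) → (14.3315,6.1261) (closed)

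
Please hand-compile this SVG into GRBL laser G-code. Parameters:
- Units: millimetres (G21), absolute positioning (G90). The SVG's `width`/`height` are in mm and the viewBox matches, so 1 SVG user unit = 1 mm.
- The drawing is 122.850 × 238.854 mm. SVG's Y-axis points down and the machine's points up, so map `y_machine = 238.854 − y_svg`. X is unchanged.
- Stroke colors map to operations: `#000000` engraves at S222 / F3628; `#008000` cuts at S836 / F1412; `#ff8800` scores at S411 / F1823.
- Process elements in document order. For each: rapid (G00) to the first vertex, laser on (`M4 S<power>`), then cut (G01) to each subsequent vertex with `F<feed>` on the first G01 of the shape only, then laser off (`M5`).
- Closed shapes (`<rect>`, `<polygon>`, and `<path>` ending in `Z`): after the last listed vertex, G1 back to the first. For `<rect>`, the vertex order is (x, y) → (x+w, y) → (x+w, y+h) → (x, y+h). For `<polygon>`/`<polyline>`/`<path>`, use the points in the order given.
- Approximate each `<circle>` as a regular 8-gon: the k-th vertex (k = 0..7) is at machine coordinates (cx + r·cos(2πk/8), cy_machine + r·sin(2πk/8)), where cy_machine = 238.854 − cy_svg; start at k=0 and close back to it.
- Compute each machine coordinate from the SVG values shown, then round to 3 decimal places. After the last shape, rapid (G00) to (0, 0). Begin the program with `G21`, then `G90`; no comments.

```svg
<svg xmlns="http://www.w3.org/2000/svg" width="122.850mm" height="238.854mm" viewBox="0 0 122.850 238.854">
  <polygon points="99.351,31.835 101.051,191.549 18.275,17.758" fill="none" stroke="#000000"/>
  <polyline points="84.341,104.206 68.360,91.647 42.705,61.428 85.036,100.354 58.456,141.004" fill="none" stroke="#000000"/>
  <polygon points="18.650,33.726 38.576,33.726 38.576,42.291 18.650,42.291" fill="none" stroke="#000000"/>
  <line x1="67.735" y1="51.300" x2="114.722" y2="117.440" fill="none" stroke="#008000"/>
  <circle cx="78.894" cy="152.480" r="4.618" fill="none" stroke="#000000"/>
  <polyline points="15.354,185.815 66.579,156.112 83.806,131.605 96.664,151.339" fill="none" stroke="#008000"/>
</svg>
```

viewBox `0 0 122.850 238.854` with mm width/height → 1 unit = 1 mm. Flip: y_m = 238.854 − y_svg.

**Shape 1** — `<polygon>` closed polygon, stroke `#000000` → engrave (S222, F3628). Machine vertices: (99.351,207.019) → (101.051,47.305) → (18.275,221.096) → (99.351,207.019). Closed: final G1 returns to the first vertex.

**Shape 2** — `<polyline>` open polyline, stroke `#000000` → engrave (S222, F3628). Machine vertices: (84.341,134.648) → (68.360,147.207) → (42.705,177.426) → (85.036,138.500) → (58.456,97.850). Open path.

**Shape 3** — `<polygon>` rectangle, stroke `#000000` → engrave (S222, F3628). Machine vertices: (18.650,205.128) → (38.576,205.128) → (38.576,196.563) → (18.650,196.563) → (18.650,205.128). Closed: final G1 returns to the first vertex.

**Shape 4** — `<line>` line segment, stroke `#008000` → cut (S836, F1412). Machine vertices: (67.735,187.554) → (114.722,121.414). Open path.

**Shape 5** — `<circle>` circle, stroke `#000000` → engrave (S222, F3628). Machine vertices: (83.512,86.374) → (82.159,89.639) → (78.894,90.992) → (75.629,89.639) → (74.276,86.374) → (75.629,83.109) → (78.894,81.756) → (82.159,83.109) → (83.512,86.374). Closed: final G1 returns to the first vertex.

**Shape 6** — `<polyline>` open polyline, stroke `#008000` → cut (S836, F1412). Machine vertices: (15.354,53.039) → (66.579,82.742) → (83.806,107.249) → (96.664,87.515). Open path.

G21
G90
G00 X99.351 Y207.019
M4 S222
G01 X101.051 Y47.305 F3628
G01 X18.275 Y221.096
G01 X99.351 Y207.019
M5
G00 X84.341 Y134.648
M4 S222
G01 X68.360 Y147.207 F3628
G01 X42.705 Y177.426
G01 X85.036 Y138.500
G01 X58.456 Y97.850
M5
G00 X18.650 Y205.128
M4 S222
G01 X38.576 Y205.128 F3628
G01 X38.576 Y196.563
G01 X18.650 Y196.563
G01 X18.650 Y205.128
M5
G00 X67.735 Y187.554
M4 S836
G01 X114.722 Y121.414 F1412
M5
G00 X83.512 Y86.374
M4 S222
G01 X82.159 Y89.639 F3628
G01 X78.894 Y90.992
G01 X75.629 Y89.639
G01 X74.276 Y86.374
G01 X75.629 Y83.109
G01 X78.894 Y81.756
G01 X82.159 Y83.109
G01 X83.512 Y86.374
M5
G00 X15.354 Y53.039
M4 S836
G01 X66.579 Y82.742 F1412
G01 X83.806 Y107.249
G01 X96.664 Y87.515
M5
G00 X0.000 Y0.000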